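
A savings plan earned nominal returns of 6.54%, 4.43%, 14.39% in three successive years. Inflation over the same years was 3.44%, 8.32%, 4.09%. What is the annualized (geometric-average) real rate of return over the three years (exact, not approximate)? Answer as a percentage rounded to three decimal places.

2.953%

Nominal growth factor = 1.0654 × 1.0443 × 1.1439 = 1.27269996
Price-level growth factor = 1.0344 × 1.0832 × 1.0409 = 1.16628898
Real growth factor = 1.27269996 / 1.16628898 = 1.09123895
Annualized real rate = 1.09123895^(1/3) − 1 = 2.9532% → 2.953%.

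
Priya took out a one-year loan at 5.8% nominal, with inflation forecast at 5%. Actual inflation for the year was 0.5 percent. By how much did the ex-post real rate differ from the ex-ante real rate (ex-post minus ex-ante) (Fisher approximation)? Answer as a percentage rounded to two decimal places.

4.50%

Ex-ante: 5.8% − 5% = 0.800%
Ex-post: 5.8% − 0.5% = 5.300%
Difference (ex-post − ex-ante) = 4.5000% → 4.50%.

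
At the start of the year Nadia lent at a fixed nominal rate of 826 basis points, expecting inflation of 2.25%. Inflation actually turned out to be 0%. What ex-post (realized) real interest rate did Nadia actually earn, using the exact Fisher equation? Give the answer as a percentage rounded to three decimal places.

Ex-post: (1 + 0.0826)/(1 + 0.0000) − 1 = 8.2600%
So the realized real rate is 8.260%.

8.260%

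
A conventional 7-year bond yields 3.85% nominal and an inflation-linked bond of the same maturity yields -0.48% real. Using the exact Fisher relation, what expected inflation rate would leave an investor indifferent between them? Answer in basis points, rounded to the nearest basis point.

435 basis points

(1 + π) = (1 + i)/(1 + r) = 1.03850 / 0.99520 = 1.043509
Break-even inflation = 1.043509 − 1 → 435 basis points.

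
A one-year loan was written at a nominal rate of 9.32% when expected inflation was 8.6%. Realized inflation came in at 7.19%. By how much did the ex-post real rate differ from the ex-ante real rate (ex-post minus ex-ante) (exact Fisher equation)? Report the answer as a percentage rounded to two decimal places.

1.32%

Ex-ante: (1 + 0.0932)/(1 + 0.0860) − 1 = 0.6630%
Ex-post: (1 + 0.0932)/(1 + 0.0719) − 1 = 1.9871%
Difference (ex-post − ex-ante) = 1.3241% → 1.32%.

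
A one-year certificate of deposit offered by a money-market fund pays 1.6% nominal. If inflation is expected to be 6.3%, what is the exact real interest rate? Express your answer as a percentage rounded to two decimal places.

-4.42%

By the Fisher relation, 1 + r = (1 + i)/(1 + π).
1 + r = 1.01600 / 1.06300 = 0.955786
r = 0.955786 − 1 = -4.4214%, i.e. -4.42%.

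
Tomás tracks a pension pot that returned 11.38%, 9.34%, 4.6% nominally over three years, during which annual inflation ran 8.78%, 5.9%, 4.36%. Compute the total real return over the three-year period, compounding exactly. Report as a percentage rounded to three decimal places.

Nominal growth factor = 1.1138 × 1.0934 × 1.0460 = 1.273849
Price-level growth factor = 1.0878 × 1.0590 × 1.0436 = 1.202207
Real growth factor = 1.273849 / 1.202207 = 1.059593
Total real return = 1.059593 − 1 → 5.959%.

5.959%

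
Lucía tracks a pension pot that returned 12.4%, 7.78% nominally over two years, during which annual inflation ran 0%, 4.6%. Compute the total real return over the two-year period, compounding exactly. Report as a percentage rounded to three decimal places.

Compound the nominal returns: 1.1240 × 1.0778 = 1.211447.
Compound inflation: 1.0000 × 1.0460 = 1.046000.
Deflate: 1.211447 / 1.046000 = 1.158171.
Total real return = 1.158171 − 1 → 15.817%.

15.817%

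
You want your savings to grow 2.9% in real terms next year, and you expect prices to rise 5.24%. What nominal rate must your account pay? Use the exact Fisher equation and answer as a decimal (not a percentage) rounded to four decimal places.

(1 + i) = (1 + r)(1 + π) = 1.02900 × 1.05240 = 1.0829196
i = 1.0829196 − 1, so the required nominal rate is 0.0829.

0.0829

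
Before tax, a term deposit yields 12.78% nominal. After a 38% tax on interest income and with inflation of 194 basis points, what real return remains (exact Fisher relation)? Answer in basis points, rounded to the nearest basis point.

587 basis points

After-tax nominal return = 12.78% × (1 − 0.38) = 7.9236%.
1 + r = 1.079236 / 1.01940 = 1.058697
After-tax real rate = 1.058697 − 1 → 587 basis points.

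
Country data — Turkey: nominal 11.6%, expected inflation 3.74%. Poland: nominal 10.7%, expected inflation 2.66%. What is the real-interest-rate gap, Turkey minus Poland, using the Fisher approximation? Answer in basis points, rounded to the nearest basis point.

Turkey: 11.6% − 3.74% = 7.860%
Poland: 10.7% − 2.66% = 8.040%
Differential = -0.180% → -18 basis points.

-18 basis points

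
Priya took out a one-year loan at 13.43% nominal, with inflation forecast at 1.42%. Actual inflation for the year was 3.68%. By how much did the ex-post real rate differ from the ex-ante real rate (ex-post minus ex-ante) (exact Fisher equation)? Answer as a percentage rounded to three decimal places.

Ex-ante: (1 + 0.1343)/(1 + 0.0142) − 1 = 11.8418%
Ex-post: (1 + 0.1343)/(1 + 0.0368) − 1 = 9.4039%
Difference (ex-post − ex-ante) = -2.4379% → -2.438%.

-2.438%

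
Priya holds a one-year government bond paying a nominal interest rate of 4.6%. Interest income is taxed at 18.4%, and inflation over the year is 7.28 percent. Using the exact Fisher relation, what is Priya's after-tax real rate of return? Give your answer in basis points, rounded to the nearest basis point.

After-tax nominal return = 4.6% × (1 − 0.184) = 3.7536%.
1 + r = 1.037536 / 1.07280 = 0.967129
After-tax real rate = 0.967129 − 1 → -329 basis points.

-329 basis points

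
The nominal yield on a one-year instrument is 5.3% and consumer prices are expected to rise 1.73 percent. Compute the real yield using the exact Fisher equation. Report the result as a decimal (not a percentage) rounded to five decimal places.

1 + r = 1.05300 / 1.01730 = 1.035093
r = 1.035093 − 1 = 3.5093%, i.e. 0.03509.

0.03509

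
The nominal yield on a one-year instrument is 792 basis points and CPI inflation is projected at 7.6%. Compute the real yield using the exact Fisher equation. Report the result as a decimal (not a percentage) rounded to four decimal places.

By the Fisher equation, 1 + r = (1 + i)/(1 + π).
1 + r = 1.07920 / 1.07600 = 1.002974
r = 1.002974 − 1 = 0.2974%, i.e. 0.0030.

0.0030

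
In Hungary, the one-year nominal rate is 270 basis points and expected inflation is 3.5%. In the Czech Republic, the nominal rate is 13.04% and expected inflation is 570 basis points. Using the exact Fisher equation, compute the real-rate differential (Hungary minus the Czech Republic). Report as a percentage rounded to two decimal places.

Hungary: (1 + 0.0270)/(1 + 0.0350) − 1 = -0.7729%
The Czech Republic: (1 + 0.1304)/(1 + 0.0570) − 1 = 6.9442%
Differential = -0.7729% − 6.9442% = -7.7171% → -7.72%.

-7.72%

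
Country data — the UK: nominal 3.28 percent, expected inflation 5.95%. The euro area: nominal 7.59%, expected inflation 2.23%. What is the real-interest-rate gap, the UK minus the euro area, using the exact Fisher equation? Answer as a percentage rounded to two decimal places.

-7.76%

The UK: (1 + 0.0328)/(1 + 0.0595) − 1 = -2.5201%
The euro area: (1 + 0.0759)/(1 + 0.0223) − 1 = 5.2431%
Differential = -2.5201% − 5.2431% = -7.7631% → -7.76%.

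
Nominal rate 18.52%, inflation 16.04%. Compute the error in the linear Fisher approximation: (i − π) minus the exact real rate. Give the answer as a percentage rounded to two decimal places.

0.34%

Approximate: r ≈ 18.520% − 16.040% = 2.4800%
Exact: (1 + 0.1852)/(1 + 0.1604) − 1 = 2.1372%
Error = 2.4800% − 2.1372% = 0.3428% → 0.34%.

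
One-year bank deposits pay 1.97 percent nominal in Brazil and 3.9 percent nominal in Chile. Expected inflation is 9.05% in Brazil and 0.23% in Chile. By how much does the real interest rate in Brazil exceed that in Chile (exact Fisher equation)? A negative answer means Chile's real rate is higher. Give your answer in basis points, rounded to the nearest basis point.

Brazil: (1 + 0.0197)/(1 + 0.0905) − 1 = -6.4924%
Chile: (1 + 0.0390)/(1 + 0.0023) − 1 = 3.6616%
Differential = -6.4924% − 3.6616% = -10.1540% → -1015 basis points.

-1015 basis points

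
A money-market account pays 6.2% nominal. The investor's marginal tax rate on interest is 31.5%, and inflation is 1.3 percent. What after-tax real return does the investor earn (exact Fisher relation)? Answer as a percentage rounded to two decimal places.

2.91%

After-tax nominal return = 6.2% × (1 − 0.315) = 4.2470%.
1 + r = 1.04247 / 1.01300 = 1.029092
After-tax real rate = 1.029092 − 1 → 2.91%.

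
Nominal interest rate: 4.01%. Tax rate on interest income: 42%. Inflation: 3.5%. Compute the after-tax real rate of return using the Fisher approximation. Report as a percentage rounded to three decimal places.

-1.174%

After-tax nominal return = 4.01% × (1 − 0.42) = 2.3258%.
r ≈ 2.3258% − 3.5% → -1.174%.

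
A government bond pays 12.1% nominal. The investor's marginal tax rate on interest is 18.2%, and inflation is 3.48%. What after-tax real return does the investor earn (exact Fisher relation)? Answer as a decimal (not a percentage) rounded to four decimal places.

0.0620

After-tax nominal return = 12.1% × (1 − 0.182) = 9.8978%.
1 + r = 1.098978 / 1.03480 = 1.062020
After-tax real rate = 1.062020 − 1 → 0.0620.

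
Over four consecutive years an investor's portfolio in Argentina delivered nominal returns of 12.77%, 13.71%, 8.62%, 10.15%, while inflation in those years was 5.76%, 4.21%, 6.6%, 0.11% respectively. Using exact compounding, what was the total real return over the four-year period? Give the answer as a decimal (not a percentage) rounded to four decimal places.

Compound the nominal returns: 1.1277 × 1.1371 × 1.0862 × 1.1015 = 1.534216.
Compound inflation: 1.0576 × 1.0421 × 1.0660 × 1.0011 = 1.176158.
Deflate: 1.534216 / 1.176158 = 1.304431.
Total real return = 1.304431 − 1 → 0.3044.

0.3044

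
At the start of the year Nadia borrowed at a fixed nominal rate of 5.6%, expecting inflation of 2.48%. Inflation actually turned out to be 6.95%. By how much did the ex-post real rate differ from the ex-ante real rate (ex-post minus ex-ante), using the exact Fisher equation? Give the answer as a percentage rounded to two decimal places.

Ex-ante: (1 + 0.0560)/(1 + 0.0248) − 1 = 3.0445%
Ex-post: (1 + 0.0560)/(1 + 0.0695) − 1 = -1.2623%
Difference (ex-post − ex-ante) = -4.3068% → -4.31%.

-4.31%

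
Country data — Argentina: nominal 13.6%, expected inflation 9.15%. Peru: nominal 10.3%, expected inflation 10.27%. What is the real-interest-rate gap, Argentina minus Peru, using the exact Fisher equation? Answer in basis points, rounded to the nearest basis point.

Argentina: (1 + 0.1360)/(1 + 0.0915) − 1 = 4.0770%
Peru: (1 + 0.1030)/(1 + 0.1027) − 1 = 0.0272%
Differential = 4.0770% − 0.0272% = 4.0498% → 405 basis points.

405 basis points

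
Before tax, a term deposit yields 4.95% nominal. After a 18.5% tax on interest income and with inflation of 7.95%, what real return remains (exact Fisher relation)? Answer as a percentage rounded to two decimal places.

After-tax nominal return = 4.95% × (1 − 0.185) = 4.03425%.
1 + r = 1.0403425 / 1.07950 = 0.963726
After-tax real rate = 0.963726 − 1 → -3.63%.

-3.63%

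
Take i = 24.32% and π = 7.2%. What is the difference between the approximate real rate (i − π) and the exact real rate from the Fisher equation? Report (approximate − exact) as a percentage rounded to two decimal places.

Approximate: r ≈ 24.320% − 7.200% = 17.1200%
Exact: (1 + 0.2432)/(1 + 0.0720) − 1 = 15.9701%
Error = 17.1200% − 15.9701% = 1.1499% → 1.15%.

1.15%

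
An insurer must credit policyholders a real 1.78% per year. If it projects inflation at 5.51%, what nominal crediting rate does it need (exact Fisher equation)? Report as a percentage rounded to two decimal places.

(1 + i) = (1 + r)(1 + π) = 1.01780 × 1.05510 = 1.07388078
i = 1.07388078 − 1, so the required nominal rate is 7.39%.

7.39%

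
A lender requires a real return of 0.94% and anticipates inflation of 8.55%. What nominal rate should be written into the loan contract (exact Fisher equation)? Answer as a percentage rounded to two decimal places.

9.57%

(1 + i) = (1 + r)(1 + π) = 1.00940 × 1.08550 = 1.0957037
i = 1.0957037 − 1, so the required nominal rate is 9.57%.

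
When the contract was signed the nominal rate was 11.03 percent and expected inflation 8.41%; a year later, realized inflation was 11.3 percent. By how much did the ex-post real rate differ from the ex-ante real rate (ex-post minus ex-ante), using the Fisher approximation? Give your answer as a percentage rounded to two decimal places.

Ex-ante: 11.03% − 8.41% = 2.620%
Ex-post: 11.03% − 11.3% = -0.270%
Difference (ex-post − ex-ante) = -2.8900% → -2.89%.

-2.89%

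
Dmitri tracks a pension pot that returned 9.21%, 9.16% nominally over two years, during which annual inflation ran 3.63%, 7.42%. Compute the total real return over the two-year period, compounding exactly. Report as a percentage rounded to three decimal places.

7.092%

Nominal growth factor = 1.0921 × 1.0916 = 1.192136
Price-level growth factor = 1.0363 × 1.0742 = 1.113193
Real growth factor = 1.192136 / 1.113193 = 1.070916
Total real return = 1.070916 − 1 → 7.092%.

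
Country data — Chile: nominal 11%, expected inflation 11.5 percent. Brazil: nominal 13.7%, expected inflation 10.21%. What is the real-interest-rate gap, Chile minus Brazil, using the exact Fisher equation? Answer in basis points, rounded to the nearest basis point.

Chile: (1 + 0.1100)/(1 + 0.1150) − 1 = -0.4484%
Brazil: (1 + 0.1370)/(1 + 0.1021) − 1 = 3.1667%
Differential = -0.4484% − 3.1667% = -3.6151% → -362 basis points.

-362 basis points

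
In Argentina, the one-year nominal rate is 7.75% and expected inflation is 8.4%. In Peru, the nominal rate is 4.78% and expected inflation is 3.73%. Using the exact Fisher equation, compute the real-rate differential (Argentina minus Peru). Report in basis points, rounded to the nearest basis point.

Argentina: (1 + 0.0775)/(1 + 0.0840) − 1 = -0.5996%
Peru: (1 + 0.0478)/(1 + 0.0373) − 1 = 1.0122%
Differential = -0.5996% − 1.0122% = -1.6119% → -161 basis points.

-161 basis points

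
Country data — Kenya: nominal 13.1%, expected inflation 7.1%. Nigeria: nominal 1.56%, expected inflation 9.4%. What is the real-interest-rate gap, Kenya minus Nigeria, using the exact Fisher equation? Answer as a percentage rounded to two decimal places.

12.77%

Kenya: (1 + 0.1310)/(1 + 0.0710) − 1 = 5.6022%
Nigeria: (1 + 0.0156)/(1 + 0.0940) − 1 = -7.1664%
Differential = 5.6022% − (-7.1664%) = 12.7686% → 12.77%.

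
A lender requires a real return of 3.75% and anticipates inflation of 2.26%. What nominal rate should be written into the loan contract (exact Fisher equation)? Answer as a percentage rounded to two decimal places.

6.09%

(1 + i) = (1 + r)(1 + π) = 1.03750 × 1.02260 = 1.0609475
i = 1.0609475 − 1, so the required nominal rate is 6.09%.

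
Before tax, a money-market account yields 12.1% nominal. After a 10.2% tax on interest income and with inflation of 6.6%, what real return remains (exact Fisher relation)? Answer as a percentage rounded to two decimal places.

After-tax nominal return = 12.1% × (1 − 0.102) = 10.8658%.
1 + r = 1.108658 / 1.06600 = 1.040017
After-tax real rate = 1.040017 − 1 → 4.00%.

4.00%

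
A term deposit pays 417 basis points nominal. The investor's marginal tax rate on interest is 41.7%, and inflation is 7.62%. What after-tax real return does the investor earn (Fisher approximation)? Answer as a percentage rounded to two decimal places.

-5.19%

After-tax nominal return = 4.17% × (1 − 0.417) = 2.43111%.
r ≈ 2.43111% − 7.62% → -5.19%.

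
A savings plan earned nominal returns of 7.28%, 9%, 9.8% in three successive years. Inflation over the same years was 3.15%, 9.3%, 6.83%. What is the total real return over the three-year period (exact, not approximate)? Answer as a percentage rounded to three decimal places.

Compound the nominal returns: 1.0728 × 1.0900 × 1.0980 = 1.283948.
Compound inflation: 1.0315 × 1.0930 × 1.0683 = 1.204433.
Deflate: 1.283948 / 1.204433 = 1.066019.
Total real return = 1.066019 − 1 → 6.602%.

6.602%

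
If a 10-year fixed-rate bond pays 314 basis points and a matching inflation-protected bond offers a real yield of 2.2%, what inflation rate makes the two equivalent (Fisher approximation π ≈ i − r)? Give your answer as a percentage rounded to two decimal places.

π ≈ i − r = 3.14% − 2.2% → 0.94%.

0.94%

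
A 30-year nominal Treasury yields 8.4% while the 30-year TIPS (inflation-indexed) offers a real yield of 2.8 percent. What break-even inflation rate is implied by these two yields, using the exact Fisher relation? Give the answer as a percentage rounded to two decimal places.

5.45%

(1 + π) = (1 + i)/(1 + r) = 1.08400 / 1.02800 = 1.054475
Break-even inflation = 1.054475 − 1 → 5.45%.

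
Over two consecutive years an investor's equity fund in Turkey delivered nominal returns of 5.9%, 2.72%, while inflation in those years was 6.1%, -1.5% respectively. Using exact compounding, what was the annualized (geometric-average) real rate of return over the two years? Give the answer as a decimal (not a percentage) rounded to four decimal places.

0.0202

Compound the nominal returns: 1.0590 × 1.0272 = 1.08780480.
Compound inflation: 1.0610 × 0.9850 = 1.04508500.
Deflate: 1.08780480 / 1.04508500 = 1.04087687.
Annualized real rate = 1.04087687^(1/2) − 1 = 2.0234% → 0.0202.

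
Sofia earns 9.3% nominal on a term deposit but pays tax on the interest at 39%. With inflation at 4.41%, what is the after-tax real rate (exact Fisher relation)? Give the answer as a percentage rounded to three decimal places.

1.210%

After-tax nominal return = 9.3% × (1 − 0.39) = 5.6730%.
1 + r = 1.05673 / 1.04410 = 1.012097
After-tax real rate = 1.012097 − 1 → 1.210%.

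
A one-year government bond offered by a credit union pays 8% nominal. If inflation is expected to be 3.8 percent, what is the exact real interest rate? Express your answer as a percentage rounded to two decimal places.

By the Fisher relation, 1 + r = (1 + i)/(1 + π).
1 + r = 1.08000 / 1.03800 = 1.040462
r = 1.040462 − 1 = 4.0462%, i.e. 4.05%.

4.05%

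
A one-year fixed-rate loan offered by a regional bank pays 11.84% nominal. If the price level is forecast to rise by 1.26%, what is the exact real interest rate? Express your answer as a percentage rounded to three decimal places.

By the Fisher identity, 1 + r = (1 + i)/(1 + π).
1 + r = 1.11840 / 1.01260 = 1.104484
r = 1.104484 − 1 = 10.4484%, i.e. 10.448%.

10.448%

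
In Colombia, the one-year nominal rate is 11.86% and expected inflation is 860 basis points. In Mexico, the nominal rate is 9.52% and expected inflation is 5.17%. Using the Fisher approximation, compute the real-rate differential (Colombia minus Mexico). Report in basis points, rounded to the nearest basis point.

Colombia: 11.86% − 8.6% = 3.260%
Mexico: 9.52% − 5.17% = 4.350%
Differential = -1.090% → -109 basis points.

-109 basis points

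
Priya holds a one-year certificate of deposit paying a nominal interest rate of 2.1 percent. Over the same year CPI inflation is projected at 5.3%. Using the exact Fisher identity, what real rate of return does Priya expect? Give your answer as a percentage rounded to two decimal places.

-3.04%

1 + r = 1.02100 / 1.05300 = 0.969611
r = 0.969611 − 1 = -3.0389%, i.e. -3.04%.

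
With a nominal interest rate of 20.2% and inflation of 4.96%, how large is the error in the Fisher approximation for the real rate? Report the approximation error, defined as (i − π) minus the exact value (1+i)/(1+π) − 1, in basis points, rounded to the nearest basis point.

72 basis points

Approximate: r ≈ 20.200% − 4.960% = 15.2400%
Exact: (1 + 0.2020)/(1 + 0.0496) − 1 = 14.5198%
Error = 15.2400% − 14.5198% = 0.7202% → 72 basis points.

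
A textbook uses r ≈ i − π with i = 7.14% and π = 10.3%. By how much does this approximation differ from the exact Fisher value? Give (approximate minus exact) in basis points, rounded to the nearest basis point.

Approximate: r ≈ 7.140% − 10.300% = -3.1600%
Exact: (1 + 0.0714)/(1 + 0.1030) − 1 = -2.8649%
Error = -3.1600% − (-2.8649%) = -0.2951% → -30 basis points.

-30 basis points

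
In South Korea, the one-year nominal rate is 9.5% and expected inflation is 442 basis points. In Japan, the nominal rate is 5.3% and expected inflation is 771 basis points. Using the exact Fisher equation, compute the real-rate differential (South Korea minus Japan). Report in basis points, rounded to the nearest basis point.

South Korea: (1 + 0.0950)/(1 + 0.0442) − 1 = 4.8650%
Japan: (1 + 0.0530)/(1 + 0.0771) − 1 = -2.2375%
Differential = 4.8650% − (-2.2375%) = 7.1025% → 710 basis points.

710 basis points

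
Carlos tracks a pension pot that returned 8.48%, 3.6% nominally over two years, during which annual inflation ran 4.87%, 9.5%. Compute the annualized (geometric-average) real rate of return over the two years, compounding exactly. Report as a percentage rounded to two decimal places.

Nominal growth factor = 1.0848 × 1.0360 = 1.12385280
Price-level growth factor = 1.0487 × 1.0950 = 1.14832650
Real growth factor = 1.12385280 / 1.14832650 = 0.97868751
Annualized real rate = 0.97868751^(1/2) − 1 = -1.0714% → -1.07%.

-1.07%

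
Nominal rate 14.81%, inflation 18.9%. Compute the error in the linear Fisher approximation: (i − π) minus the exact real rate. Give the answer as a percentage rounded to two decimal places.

Approximate: r ≈ 14.810% − 18.900% = -4.0900%
Exact: (1 + 0.1481)/(1 + 0.1890) − 1 = -3.4399%
Error = -4.0900% − (-3.4399%) = -0.6501% → -0.65%.

-0.65%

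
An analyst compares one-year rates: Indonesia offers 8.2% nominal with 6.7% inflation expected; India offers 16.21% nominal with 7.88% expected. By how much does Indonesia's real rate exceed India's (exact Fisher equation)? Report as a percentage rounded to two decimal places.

-6.32%

Indonesia: (1 + 0.0820)/(1 + 0.0670) − 1 = 1.4058%
India: (1 + 0.1621)/(1 + 0.0788) − 1 = 7.7215%
Differential = 1.4058% − 7.7215% = -6.3157% → -6.32%.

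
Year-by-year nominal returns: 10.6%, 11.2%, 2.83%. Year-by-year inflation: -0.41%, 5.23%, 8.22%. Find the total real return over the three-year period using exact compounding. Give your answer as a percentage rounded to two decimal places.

Compound the nominal returns: 1.1060 × 1.1120 × 1.0283 = 1.264677.
Compound inflation: 0.9959 × 1.0523 × 1.0822 = 1.134130.
Deflate: 1.264677 / 1.134130 = 1.115108.
Total real return = 1.115108 − 1 → 11.51%.

11.51%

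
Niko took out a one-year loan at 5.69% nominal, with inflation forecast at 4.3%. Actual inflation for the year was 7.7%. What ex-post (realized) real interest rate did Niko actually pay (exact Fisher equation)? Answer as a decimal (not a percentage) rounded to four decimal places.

-0.0187

Ex-post: (1 + 0.0569)/(1 + 0.0770) − 1 = -1.8663%
So the realized real rate is -0.0187.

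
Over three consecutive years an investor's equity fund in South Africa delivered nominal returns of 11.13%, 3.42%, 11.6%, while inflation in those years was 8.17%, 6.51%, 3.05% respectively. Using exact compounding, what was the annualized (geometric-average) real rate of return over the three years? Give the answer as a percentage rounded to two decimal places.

2.61%

Nominal growth factor = 1.1113 × 1.0342 × 1.1160 = 1.28262601
Price-level growth factor = 1.0817 × 1.0651 × 1.0305 = 1.18725829
Real growth factor = 1.28262601 / 1.18725829 = 1.08032601
Annualized real rate = 1.08032601^(1/3) − 1 = 2.6089% → 2.61%.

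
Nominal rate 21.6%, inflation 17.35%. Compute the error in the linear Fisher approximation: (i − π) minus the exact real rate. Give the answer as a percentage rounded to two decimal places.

Approximate: r ≈ 21.600% − 17.350% = 4.2500%
Exact: (1 + 0.2160)/(1 + 0.1735) − 1 = 3.6216%
Error = 4.2500% − 3.6216% = 0.6284% → 0.63%.

0.63%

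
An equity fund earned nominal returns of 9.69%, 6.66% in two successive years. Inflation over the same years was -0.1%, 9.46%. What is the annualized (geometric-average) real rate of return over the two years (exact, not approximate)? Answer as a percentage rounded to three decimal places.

3.437%

Compound the nominal returns: 1.0969 × 1.0666 = 1.169953540.
Compound inflation: 0.9990 × 1.0946 = 1.093505400.
Deflate: 1.169953540 / 1.093505400 = 1.069911077.
Annualized real rate = 1.069911077^(1/2) − 1 = 3.43651% → 3.437%.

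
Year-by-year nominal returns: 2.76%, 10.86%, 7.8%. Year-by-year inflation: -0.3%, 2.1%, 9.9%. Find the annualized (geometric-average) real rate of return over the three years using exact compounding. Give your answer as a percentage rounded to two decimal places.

3.16%

Compound the nominal returns: 1.0276 × 1.1086 × 1.0780 = 1.22805475.
Compound inflation: 0.9970 × 1.0210 × 1.0990 = 1.11871276.
Deflate: 1.22805475 / 1.11871276 = 1.09773911.
Annualized real rate = 1.09773911^(1/3) − 1 = 3.1572% → 3.16%.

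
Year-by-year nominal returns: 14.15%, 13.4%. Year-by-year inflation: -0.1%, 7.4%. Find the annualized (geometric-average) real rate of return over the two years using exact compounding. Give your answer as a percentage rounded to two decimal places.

9.84%

Nominal growth factor = 1.1415 × 1.1340 = 1.29446100
Price-level growth factor = 0.9990 × 1.0740 = 1.07292600
Real growth factor = 1.29446100 / 1.07292600 = 1.20647743
Annualized real rate = 1.20647743^(1/2) − 1 = 9.8398% → 9.84%.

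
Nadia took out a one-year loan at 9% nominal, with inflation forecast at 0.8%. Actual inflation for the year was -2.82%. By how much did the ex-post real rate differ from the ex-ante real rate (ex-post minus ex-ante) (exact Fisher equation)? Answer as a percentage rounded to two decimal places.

4.03%

Ex-ante: (1 + 0.0900)/(1 + 0.0080) − 1 = 8.1349%
Ex-post: (1 + 0.0900)/(1 − 0.0282) − 1 = 12.1630%
Difference (ex-post − ex-ante) = 4.0281% → 4.03%.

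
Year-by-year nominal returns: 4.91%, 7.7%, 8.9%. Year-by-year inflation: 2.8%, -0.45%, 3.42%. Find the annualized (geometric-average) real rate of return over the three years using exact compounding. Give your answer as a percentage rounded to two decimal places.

5.15%

Compound the nominal returns: 1.0491 × 1.0770 × 1.0890 = 1.23044008.
Compound inflation: 1.0280 × 0.9955 × 1.0342 = 1.05837339.
Deflate: 1.23044008 / 1.05837339 = 1.16257655.
Annualized real rate = 1.16257655^(1/3) − 1 = 5.1495% → 5.15%.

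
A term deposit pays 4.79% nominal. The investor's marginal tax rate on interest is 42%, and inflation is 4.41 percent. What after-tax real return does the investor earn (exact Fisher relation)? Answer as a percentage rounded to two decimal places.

-1.56%

After-tax nominal return = 4.79% × (1 − 0.42) = 2.7782%.
1 + r = 1.027782 / 1.04410 = 0.984371
After-tax real rate = 0.984371 − 1 → -1.56%.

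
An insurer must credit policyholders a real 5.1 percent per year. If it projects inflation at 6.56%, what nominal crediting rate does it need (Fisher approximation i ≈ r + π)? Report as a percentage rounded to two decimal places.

11.66%

i ≈ r + π = 5.1% + 6.56% = 11.66%.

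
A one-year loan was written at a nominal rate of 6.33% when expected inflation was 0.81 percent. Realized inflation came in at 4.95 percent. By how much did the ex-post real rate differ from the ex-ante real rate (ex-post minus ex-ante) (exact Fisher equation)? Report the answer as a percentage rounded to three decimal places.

Ex-ante: (1 + 0.0633)/(1 + 0.0081) − 1 = 5.4756%
Ex-post: (1 + 0.0633)/(1 + 0.0495) − 1 = 1.3149%
Difference (ex-post − ex-ante) = -4.1607% → -4.161%.

-4.161%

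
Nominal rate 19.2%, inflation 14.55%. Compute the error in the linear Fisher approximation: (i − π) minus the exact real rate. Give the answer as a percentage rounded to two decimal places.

Approximate: r ≈ 19.200% − 14.550% = 4.6500%
Exact: (1 + 0.1920)/(1 + 0.1455) − 1 = 4.0594%
Error = 4.6500% − 4.0594% = 0.5906% → 0.59%.

0.59%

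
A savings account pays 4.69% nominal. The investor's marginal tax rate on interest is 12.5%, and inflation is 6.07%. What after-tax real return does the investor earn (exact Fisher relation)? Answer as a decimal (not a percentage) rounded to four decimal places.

After-tax nominal return = 4.69% × (1 − 0.125) = 4.10375%.
1 + r = 1.0410375 / 1.06070 = 0.981463
After-tax real rate = 0.981463 − 1 → -0.0185.

-0.0185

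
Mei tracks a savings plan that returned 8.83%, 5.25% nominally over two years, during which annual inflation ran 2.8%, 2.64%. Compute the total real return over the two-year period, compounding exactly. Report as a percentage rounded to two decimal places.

Compound the nominal returns: 1.0883 × 1.0525 = 1.145436.
Compound inflation: 1.0280 × 1.0264 = 1.055139.
Deflate: 1.145436 / 1.055139 = 1.085578.
Total real return = 1.085578 − 1 → 8.56%.

8.56%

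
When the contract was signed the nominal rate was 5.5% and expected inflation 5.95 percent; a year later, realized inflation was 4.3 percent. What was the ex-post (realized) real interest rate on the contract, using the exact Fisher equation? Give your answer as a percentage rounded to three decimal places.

Ex-post: (1 + 0.0550)/(1 + 0.0430) − 1 = 1.15053%
So the realized real rate is 1.151%.

1.151%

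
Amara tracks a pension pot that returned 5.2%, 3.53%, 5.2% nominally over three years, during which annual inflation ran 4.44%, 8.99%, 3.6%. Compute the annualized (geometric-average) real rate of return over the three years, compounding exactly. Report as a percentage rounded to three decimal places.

Nominal growth factor = 1.0520 × 1.0353 × 1.0520 = 1.14577065
Price-level growth factor = 1.0444 × 1.0899 × 1.0360 = 1.17927006
Real growth factor = 1.14577065 / 1.17927006 = 0.97159310
Annualized real rate = 0.97159310^(1/3) − 1 = -0.9560% → -0.956%.

-0.956%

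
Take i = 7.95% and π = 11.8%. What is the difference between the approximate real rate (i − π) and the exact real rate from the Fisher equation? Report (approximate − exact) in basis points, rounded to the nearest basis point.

-41 basis points

Approximate: r ≈ 7.950% − 11.800% = -3.8500%
Exact: (1 + 0.0795)/(1 + 0.1180) − 1 = -3.4436%
Error = -3.8500% − (-3.4436%) = -0.4064% → -41 basis points.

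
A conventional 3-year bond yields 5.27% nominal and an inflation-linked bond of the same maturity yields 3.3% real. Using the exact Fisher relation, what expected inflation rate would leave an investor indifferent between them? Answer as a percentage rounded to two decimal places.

1.91%

(1 + π) = (1 + i)/(1 + r) = 1.05270 / 1.03300 = 1.019071
Break-even inflation = 1.019071 − 1 → 1.91%.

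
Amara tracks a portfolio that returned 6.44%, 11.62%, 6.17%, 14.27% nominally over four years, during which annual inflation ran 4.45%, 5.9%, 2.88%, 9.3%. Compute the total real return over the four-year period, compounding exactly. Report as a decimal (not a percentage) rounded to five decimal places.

0.15885

Nominal growth factor = 1.0644 × 1.1162 × 1.0617 × 1.1427 = 1.4413881
Price-level growth factor = 1.0445 × 1.0590 × 1.0288 × 1.0930 = 1.2438142
Real growth factor = 1.4413881 / 1.2438142 = 1.1588451
Total real return = 1.1588451 − 1 → 0.15885.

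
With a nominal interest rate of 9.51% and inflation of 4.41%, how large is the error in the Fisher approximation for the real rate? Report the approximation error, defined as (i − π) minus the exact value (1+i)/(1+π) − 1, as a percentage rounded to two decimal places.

0.22%

Approximate: r ≈ 9.510% − 4.410% = 5.1000%
Exact: (1 + 0.0951)/(1 + 0.0441) − 1 = 4.8846%
Error = 5.1000% − 4.8846% = 0.2154% → 0.22%.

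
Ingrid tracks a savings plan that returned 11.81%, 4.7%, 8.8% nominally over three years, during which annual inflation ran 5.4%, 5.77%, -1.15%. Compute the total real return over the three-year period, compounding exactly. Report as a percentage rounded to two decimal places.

15.58%

Compound the nominal returns: 1.1181 × 1.0470 × 1.0880 = 1.273668.
Compound inflation: 1.0540 × 1.0577 × 0.9885 = 1.101995.
Deflate: 1.273668 / 1.101995 = 1.155783.
Total real return = 1.155783 − 1 → 15.58%.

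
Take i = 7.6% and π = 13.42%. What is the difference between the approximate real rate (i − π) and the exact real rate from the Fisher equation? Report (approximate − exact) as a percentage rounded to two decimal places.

Approximate: r ≈ 7.600% − 13.420% = -5.8200%
Exact: (1 + 0.0760)/(1 + 0.1342) − 1 = -5.1314%
Error = -5.8200% − (-5.1314%) = -0.6886% → -0.69%.

-0.69%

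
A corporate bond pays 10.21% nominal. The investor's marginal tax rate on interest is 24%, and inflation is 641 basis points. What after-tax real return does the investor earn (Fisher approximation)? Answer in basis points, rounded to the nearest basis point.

135 basis points

After-tax nominal return = 10.21% × (1 − 0.24) = 7.7596%.
r ≈ 7.7596% − 6.41% → 135 basis points.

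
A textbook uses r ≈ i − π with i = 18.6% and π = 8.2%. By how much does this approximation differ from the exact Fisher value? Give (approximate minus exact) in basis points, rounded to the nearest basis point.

Approximate: r ≈ 18.600% − 8.200% = 10.4000%
Exact: (1 + 0.1860)/(1 + 0.0820) − 1 = 9.6118%
Error = 10.4000% − 9.6118% = 0.7882% → 79 basis points.

79 basis points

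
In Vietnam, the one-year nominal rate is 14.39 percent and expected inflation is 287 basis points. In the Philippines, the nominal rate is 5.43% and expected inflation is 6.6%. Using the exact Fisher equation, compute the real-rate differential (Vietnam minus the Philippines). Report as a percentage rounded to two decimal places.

12.30%

Vietnam: (1 + 0.1439)/(1 + 0.0287) − 1 = 11.1986%
The Philippines: (1 + 0.0543)/(1 + 0.0660) − 1 = -1.0976%
Differential = 11.1986% − (-1.0976%) = 12.2962% → 12.30%.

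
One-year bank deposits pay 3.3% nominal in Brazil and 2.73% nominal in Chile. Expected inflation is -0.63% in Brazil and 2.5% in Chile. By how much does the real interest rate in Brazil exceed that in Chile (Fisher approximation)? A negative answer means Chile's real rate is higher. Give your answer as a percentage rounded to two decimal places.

3.70%

Brazil: 3.3% − (-0.63%) = 3.930%
Chile: 2.73% − 2.5% = 0.230%
Differential = 3.700% → 3.70%.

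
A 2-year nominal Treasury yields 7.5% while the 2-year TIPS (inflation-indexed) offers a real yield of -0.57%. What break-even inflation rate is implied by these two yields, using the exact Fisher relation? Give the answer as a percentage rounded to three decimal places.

(1 + π) = (1 + i)/(1 + r) = 1.07500 / 0.99430 = 1.081163
Break-even inflation = 1.081163 − 1 → 8.116%.

8.116%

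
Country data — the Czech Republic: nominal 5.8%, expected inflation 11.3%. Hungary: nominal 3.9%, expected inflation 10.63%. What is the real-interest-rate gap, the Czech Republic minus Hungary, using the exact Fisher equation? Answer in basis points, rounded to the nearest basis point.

114 basis points

The Czech Republic: (1 + 0.0580)/(1 + 0.1130) − 1 = -4.9416%
Hungary: (1 + 0.0390)/(1 + 0.1063) − 1 = -6.0833%
Differential = -4.9416% − (-6.0833%) = 1.1417% → 114 basis points.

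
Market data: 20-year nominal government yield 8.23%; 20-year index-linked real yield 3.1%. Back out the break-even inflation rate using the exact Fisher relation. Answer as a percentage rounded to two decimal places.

(1 + π) = (1 + i)/(1 + r) = 1.08230 / 1.03100 = 1.049758
Break-even inflation = 1.049758 − 1 → 4.98%.

4.98%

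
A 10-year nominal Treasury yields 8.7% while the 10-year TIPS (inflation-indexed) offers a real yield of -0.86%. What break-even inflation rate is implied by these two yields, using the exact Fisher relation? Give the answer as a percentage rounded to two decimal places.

9.64%

(1 + π) = (1 + i)/(1 + r) = 1.08700 / 0.99140 = 1.096429
Break-even inflation = 1.096429 − 1 → 9.64%.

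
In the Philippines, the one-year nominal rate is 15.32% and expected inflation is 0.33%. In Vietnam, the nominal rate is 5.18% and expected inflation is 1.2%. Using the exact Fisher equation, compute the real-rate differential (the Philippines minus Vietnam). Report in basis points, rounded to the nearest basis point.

1101 basis points

The Philippines: (1 + 0.1532)/(1 + 0.0033) − 1 = 14.9407%
Vietnam: (1 + 0.0518)/(1 + 0.0120) − 1 = 3.9328%
Differential = 14.9407% − 3.9328% = 11.0079% → 1101 basis points.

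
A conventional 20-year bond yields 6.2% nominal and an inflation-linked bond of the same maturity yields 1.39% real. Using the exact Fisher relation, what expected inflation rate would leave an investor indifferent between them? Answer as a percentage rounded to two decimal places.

(1 + π) = (1 + i)/(1 + r) = 1.06200 / 1.01390 = 1.047441
Break-even inflation = 1.047441 − 1 → 4.74%.

4.74%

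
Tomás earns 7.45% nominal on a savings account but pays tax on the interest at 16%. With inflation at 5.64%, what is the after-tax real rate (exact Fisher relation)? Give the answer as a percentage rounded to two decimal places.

0.59%

After-tax nominal return = 7.45% × (1 − 0.16) = 6.2580%.
1 + r = 1.06258 / 1.05640 = 1.0058501
After-tax real rate = 1.0058501 − 1 → 0.59%.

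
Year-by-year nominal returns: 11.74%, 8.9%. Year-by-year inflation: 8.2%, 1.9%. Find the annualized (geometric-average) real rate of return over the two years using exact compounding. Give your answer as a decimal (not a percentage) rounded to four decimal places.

0.0506

Nominal growth factor = 1.1174 × 1.0890 = 1.21684860
Price-level growth factor = 1.0820 × 1.0190 = 1.10255800
Real growth factor = 1.21684860 / 1.10255800 = 1.10365949
Annualized real rate = 1.10365949^(1/2) − 1 = 5.0552% → 0.0506.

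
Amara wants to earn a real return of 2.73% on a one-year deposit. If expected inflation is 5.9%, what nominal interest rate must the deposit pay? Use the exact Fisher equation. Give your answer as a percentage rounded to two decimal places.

(1 + i) = (1 + r)(1 + π) = 1.02730 × 1.05900 = 1.0879107
i = 1.0879107 − 1, so the required nominal rate is 8.79%.

8.79%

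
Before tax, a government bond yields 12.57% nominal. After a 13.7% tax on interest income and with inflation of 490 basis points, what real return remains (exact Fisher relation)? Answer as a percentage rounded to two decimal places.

After-tax nominal return = 12.57% × (1 − 0.137) = 10.84791%.
1 + r = 1.1084791 / 1.04900 = 1.056701
After-tax real rate = 1.056701 − 1 → 5.67%.

5.67%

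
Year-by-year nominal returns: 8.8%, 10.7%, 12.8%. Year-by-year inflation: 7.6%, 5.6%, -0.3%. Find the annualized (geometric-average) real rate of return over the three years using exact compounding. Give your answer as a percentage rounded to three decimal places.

6.244%

Compound the nominal returns: 1.0880 × 1.1070 × 1.1280 = 1.35858125.
Compound inflation: 1.0760 × 1.0560 × 0.9970 = 1.13284723.
Deflate: 1.35858125 / 1.13284723 = 1.19926254.
Annualized real rate = 1.19926254^(1/3) − 1 = 6.2441% → 6.244%.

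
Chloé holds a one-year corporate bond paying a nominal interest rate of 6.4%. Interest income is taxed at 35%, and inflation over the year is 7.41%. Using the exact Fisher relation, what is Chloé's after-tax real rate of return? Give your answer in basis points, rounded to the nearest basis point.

After-tax nominal return = 6.4% × (1 − 0.35) = 4.1600%.
1 + r = 1.04160 / 1.07410 = 0.969742
After-tax real rate = 0.969742 − 1 → -303 basis points.

-303 basis points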